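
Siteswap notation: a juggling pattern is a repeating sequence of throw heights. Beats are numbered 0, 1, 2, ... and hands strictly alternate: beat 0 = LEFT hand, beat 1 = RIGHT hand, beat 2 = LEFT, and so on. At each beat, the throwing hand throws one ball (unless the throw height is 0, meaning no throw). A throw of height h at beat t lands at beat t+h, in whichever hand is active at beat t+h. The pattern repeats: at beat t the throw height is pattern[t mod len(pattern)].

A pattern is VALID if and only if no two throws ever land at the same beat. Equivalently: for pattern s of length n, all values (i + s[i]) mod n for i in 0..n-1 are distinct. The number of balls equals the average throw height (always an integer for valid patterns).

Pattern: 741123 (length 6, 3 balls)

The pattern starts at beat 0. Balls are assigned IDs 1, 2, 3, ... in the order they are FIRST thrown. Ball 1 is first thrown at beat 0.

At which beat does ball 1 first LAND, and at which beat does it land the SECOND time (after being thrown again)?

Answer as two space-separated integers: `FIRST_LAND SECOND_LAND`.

Answer: 7 11

Derivation:
Beat 0 (L): throw ball1 h=7 -> lands@7:R; in-air after throw: [b1@7:R]
Beat 1 (R): throw ball2 h=4 -> lands@5:R; in-air after throw: [b2@5:R b1@7:R]
Beat 2 (L): throw ball3 h=1 -> lands@3:R; in-air after throw: [b3@3:R b2@5:R b1@7:R]
Beat 3 (R): throw ball3 h=1 -> lands@4:L; in-air after throw: [b3@4:L b2@5:R b1@7:R]
Beat 4 (L): throw ball3 h=2 -> lands@6:L; in-air after throw: [b2@5:R b3@6:L b1@7:R]
Beat 5 (R): throw ball2 h=3 -> lands@8:L; in-air after throw: [b3@6:L b1@7:R b2@8:L]
Beat 6 (L): throw ball3 h=7 -> lands@13:R; in-air after throw: [b1@7:R b2@8:L b3@13:R]
Beat 7 (R): throw ball1 h=4 -> lands@11:R; in-air after throw: [b2@8:L b1@11:R b3@13:R]
Beat 8 (L): throw ball2 h=1 -> lands@9:R; in-air after throw: [b2@9:R b1@11:R b3@13:R]
Beat 9 (R): throw ball2 h=1 -> lands@10:L; in-air after throw: [b2@10:L b1@11:R b3@13:R]
Beat 10 (L): throw ball2 h=2 -> lands@12:L; in-air after throw: [b1@11:R b2@12:L b3@13:R]
Beat 11 (R): throw ball1 h=3 -> lands@14:L; in-air after throw: [b2@12:L b3@13:R b1@14:L]
Ball 1: thrown@0 h=7 -> first land @7; rethrown@7 h=4 -> second land @11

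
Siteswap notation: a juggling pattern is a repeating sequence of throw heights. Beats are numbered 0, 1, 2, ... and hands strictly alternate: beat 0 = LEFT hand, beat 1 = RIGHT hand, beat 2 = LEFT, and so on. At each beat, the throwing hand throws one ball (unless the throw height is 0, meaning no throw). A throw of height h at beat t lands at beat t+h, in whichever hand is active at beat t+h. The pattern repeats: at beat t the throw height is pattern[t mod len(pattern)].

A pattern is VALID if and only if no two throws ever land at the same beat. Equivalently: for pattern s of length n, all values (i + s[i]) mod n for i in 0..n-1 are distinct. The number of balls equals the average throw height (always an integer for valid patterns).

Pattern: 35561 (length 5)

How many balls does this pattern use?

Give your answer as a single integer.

Answer: 4

Derivation:
Pattern = [3, 5, 5, 6, 1], length n = 5
  position 0: throw height = 3, running sum = 3
  position 1: throw height = 5, running sum = 8
  position 2: throw height = 5, running sum = 13
  position 3: throw height = 6, running sum = 19
  position 4: throw height = 1, running sum = 20
Total sum = 20; balls = sum / n = 20 / 5 = 4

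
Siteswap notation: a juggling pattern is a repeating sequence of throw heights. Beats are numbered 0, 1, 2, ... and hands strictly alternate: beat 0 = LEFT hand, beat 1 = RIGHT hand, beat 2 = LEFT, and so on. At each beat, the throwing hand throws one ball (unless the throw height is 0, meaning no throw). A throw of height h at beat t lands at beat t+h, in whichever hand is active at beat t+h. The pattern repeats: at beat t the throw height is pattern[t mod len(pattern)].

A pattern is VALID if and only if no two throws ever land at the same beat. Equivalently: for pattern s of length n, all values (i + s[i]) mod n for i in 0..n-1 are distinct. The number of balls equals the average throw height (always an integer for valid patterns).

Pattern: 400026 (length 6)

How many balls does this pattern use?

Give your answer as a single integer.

Answer: 2

Derivation:
Pattern = [4, 0, 0, 0, 2, 6], length n = 6
  position 0: throw height = 4, running sum = 4
  position 1: throw height = 0, running sum = 4
  position 2: throw height = 0, running sum = 4
  position 3: throw height = 0, running sum = 4
  position 4: throw height = 2, running sum = 6
  position 5: throw height = 6, running sum = 12
Total sum = 12; balls = sum / n = 12 / 6 = 2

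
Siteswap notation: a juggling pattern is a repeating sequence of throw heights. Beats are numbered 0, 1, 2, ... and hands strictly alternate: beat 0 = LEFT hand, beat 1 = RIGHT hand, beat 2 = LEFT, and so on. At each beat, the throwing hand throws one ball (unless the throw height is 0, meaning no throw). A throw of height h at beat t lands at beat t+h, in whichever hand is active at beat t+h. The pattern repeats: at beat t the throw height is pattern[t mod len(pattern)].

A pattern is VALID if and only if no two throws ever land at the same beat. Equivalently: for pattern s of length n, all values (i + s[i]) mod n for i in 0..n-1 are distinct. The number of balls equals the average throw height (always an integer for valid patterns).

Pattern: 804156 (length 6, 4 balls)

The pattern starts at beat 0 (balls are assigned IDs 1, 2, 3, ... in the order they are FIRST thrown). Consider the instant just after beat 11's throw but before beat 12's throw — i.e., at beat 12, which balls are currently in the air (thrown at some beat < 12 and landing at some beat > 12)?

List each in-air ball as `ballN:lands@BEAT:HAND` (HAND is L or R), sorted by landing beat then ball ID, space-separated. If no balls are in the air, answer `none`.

Beat 0 (L): throw ball1 h=8 -> lands@8:L; in-air after throw: [b1@8:L]
Beat 2 (L): throw ball2 h=4 -> lands@6:L; in-air after throw: [b2@6:L b1@8:L]
Beat 3 (R): throw ball3 h=1 -> lands@4:L; in-air after throw: [b3@4:L b2@6:L b1@8:L]
Beat 4 (L): throw ball3 h=5 -> lands@9:R; in-air after throw: [b2@6:L b1@8:L b3@9:R]
Beat 5 (R): throw ball4 h=6 -> lands@11:R; in-air after throw: [b2@6:L b1@8:L b3@9:R b4@11:R]
Beat 6 (L): throw ball2 h=8 -> lands@14:L; in-air after throw: [b1@8:L b3@9:R b4@11:R b2@14:L]
Beat 8 (L): throw ball1 h=4 -> lands@12:L; in-air after throw: [b3@9:R b4@11:R b1@12:L b2@14:L]
Beat 9 (R): throw ball3 h=1 -> lands@10:L; in-air after throw: [b3@10:L b4@11:R b1@12:L b2@14:L]
Beat 10 (L): throw ball3 h=5 -> lands@15:R; in-air after throw: [b4@11:R b1@12:L b2@14:L b3@15:R]
Beat 11 (R): throw ball4 h=6 -> lands@17:R; in-air after throw: [b1@12:L b2@14:L b3@15:R b4@17:R]
Beat 12 (L): throw ball1 h=8 -> lands@20:L; in-air after throw: [b2@14:L b3@15:R b4@17:R b1@20:L]

Answer: ball2:lands@14:L ball3:lands@15:R ball4:lands@17:R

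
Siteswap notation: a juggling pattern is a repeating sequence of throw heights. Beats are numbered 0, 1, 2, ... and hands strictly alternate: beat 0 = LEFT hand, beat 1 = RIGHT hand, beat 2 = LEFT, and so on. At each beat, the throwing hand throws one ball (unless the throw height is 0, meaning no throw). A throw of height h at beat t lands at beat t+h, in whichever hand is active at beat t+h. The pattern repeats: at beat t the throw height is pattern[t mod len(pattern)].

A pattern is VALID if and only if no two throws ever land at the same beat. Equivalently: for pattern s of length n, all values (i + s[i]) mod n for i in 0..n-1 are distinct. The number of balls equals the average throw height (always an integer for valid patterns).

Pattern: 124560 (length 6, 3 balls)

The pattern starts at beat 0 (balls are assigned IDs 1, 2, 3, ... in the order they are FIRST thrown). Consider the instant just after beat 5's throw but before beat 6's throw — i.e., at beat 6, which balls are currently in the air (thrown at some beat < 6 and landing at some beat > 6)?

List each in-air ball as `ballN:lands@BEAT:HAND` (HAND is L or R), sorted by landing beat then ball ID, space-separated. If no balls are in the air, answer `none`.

Answer: ball1:lands@8:L ball3:lands@10:L

Derivation:
Beat 0 (L): throw ball1 h=1 -> lands@1:R; in-air after throw: [b1@1:R]
Beat 1 (R): throw ball1 h=2 -> lands@3:R; in-air after throw: [b1@3:R]
Beat 2 (L): throw ball2 h=4 -> lands@6:L; in-air after throw: [b1@3:R b2@6:L]
Beat 3 (R): throw ball1 h=5 -> lands@8:L; in-air after throw: [b2@6:L b1@8:L]
Beat 4 (L): throw ball3 h=6 -> lands@10:L; in-air after throw: [b2@6:L b1@8:L b3@10:L]
Beat 6 (L): throw ball2 h=1 -> lands@7:R; in-air after throw: [b2@7:R b1@8:L b3@10:L]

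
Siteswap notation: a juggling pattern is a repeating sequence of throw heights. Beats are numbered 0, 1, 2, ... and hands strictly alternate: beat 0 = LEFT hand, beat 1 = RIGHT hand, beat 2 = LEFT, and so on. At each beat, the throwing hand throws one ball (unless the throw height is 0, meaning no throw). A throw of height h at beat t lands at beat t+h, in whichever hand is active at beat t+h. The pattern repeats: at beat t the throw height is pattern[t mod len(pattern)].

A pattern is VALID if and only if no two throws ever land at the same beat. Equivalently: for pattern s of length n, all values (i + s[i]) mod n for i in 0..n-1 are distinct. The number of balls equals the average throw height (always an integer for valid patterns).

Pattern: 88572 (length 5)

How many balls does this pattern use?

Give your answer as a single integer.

Pattern = [8, 8, 5, 7, 2], length n = 5
  position 0: throw height = 8, running sum = 8
  position 1: throw height = 8, running sum = 16
  position 2: throw height = 5, running sum = 21
  position 3: throw height = 7, running sum = 28
  position 4: throw height = 2, running sum = 30
Total sum = 30; balls = sum / n = 30 / 5 = 6

Answer: 6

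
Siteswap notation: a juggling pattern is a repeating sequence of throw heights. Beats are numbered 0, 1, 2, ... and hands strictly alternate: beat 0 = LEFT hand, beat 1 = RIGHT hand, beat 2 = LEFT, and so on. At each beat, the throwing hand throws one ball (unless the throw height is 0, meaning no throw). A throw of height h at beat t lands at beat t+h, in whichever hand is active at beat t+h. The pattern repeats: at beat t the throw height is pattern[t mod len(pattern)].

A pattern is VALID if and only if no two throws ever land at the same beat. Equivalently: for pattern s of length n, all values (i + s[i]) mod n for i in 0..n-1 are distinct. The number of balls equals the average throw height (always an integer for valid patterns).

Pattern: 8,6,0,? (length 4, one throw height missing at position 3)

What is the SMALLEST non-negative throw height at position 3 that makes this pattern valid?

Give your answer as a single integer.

i=0: (0 + 8) mod 4 = 0
i=1: (1 + 6) mod 4 = 3
i=2: (2 + 0) mod 4 = 2
i=3: s[i]=? (unknown)
Known residues: [0, 2, 3]; need a permutation of 0..3, so missing residue r = 1
Need (3 + s) mod 4 = 1; smallest s = (1 - 3) mod 4 = 2

Answer: 2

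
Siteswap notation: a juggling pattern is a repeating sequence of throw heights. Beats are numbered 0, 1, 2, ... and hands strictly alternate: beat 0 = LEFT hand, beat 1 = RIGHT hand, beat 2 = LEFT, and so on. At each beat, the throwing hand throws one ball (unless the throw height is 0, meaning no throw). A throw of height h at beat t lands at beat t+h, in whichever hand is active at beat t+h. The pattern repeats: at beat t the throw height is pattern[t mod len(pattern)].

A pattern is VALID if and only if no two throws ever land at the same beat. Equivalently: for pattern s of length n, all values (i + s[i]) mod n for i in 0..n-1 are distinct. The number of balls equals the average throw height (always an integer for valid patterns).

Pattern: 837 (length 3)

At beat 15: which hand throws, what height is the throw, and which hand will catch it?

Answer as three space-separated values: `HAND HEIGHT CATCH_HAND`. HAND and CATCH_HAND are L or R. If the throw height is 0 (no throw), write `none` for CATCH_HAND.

Answer: R 8 R

Derivation:
Beat 15: 15 mod 2 = 1, so hand = R
Throw height = pattern[15 mod 3] = pattern[0] = 8
Lands at beat 15+8=23, 23 mod 2 = 1, so catch hand = R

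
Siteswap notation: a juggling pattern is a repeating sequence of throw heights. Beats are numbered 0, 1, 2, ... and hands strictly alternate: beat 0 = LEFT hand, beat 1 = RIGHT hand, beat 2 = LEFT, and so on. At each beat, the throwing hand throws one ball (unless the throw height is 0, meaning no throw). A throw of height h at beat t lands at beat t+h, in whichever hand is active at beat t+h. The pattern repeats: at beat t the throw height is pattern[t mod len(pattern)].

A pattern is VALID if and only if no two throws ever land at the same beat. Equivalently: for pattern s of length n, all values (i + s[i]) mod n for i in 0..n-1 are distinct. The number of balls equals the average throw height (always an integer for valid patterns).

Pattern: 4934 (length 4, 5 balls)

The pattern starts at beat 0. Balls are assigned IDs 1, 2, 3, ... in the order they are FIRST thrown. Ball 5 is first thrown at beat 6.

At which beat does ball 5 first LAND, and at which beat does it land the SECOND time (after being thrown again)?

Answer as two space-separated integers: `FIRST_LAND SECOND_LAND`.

Beat 0 (L): throw ball1 h=4 -> lands@4:L; in-air after throw: [b1@4:L]
Beat 1 (R): throw ball2 h=9 -> lands@10:L; in-air after throw: [b1@4:L b2@10:L]
Beat 2 (L): throw ball3 h=3 -> lands@5:R; in-air after throw: [b1@4:L b3@5:R b2@10:L]
Beat 3 (R): throw ball4 h=4 -> lands@7:R; in-air after throw: [b1@4:L b3@5:R b4@7:R b2@10:L]
Beat 4 (L): throw ball1 h=4 -> lands@8:L; in-air after throw: [b3@5:R b4@7:R b1@8:L b2@10:L]
Beat 5 (R): throw ball3 h=9 -> lands@14:L; in-air after throw: [b4@7:R b1@8:L b2@10:L b3@14:L]
Beat 6 (L): throw ball5 h=3 -> lands@9:R; in-air after throw: [b4@7:R b1@8:L b5@9:R b2@10:L b3@14:L]
Beat 7 (R): throw ball4 h=4 -> lands@11:R; in-air after throw: [b1@8:L b5@9:R b2@10:L b4@11:R b3@14:L]
Beat 8 (L): throw ball1 h=4 -> lands@12:L; in-air after throw: [b5@9:R b2@10:L b4@11:R b1@12:L b3@14:L]
Beat 9 (R): throw ball5 h=9 -> lands@18:L; in-air after throw: [b2@10:L b4@11:R b1@12:L b3@14:L b5@18:L]
Beat 10 (L): throw ball2 h=3 -> lands@13:R; in-air after throw: [b4@11:R b1@12:L b2@13:R b3@14:L b5@18:L]
Beat 11 (R): throw ball4 h=4 -> lands@15:R; in-air after throw: [b1@12:L b2@13:R b3@14:L b4@15:R b5@18:L]
Beat 12 (L): throw ball1 h=4 -> lands@16:L; in-air after throw: [b2@13:R b3@14:L b4@15:R b1@16:L b5@18:L]
Beat 13 (R): throw ball2 h=9 -> lands@22:L; in-air after throw: [b3@14:L b4@15:R b1@16:L b5@18:L b2@22:L]
Beat 14 (L): throw ball3 h=3 -> lands@17:R; in-air after throw: [b4@15:R b1@16:L b3@17:R b5@18:L b2@22:L]
Beat 15 (R): throw ball4 h=4 -> lands@19:R; in-air after throw: [b1@16:L b3@17:R b5@18:L b4@19:R b2@22:L]
Beat 16 (L): throw ball1 h=4 -> lands@20:L; in-air after throw: [b3@17:R b5@18:L b4@19:R b1@20:L b2@22:L]
Beat 17 (R): throw ball3 h=9 -> lands@26:L; in-air after throw: [b5@18:L b4@19:R b1@20:L b2@22:L b3@26:L]
Beat 18 (L): throw ball5 h=3 -> lands@21:R; in-air after throw: [b4@19:R b1@20:L b5@21:R b2@22:L b3@26:L]
Ball 5: thrown@6 h=3 -> first land @9; rethrown@9 h=9 -> second land @18

Answer: 9 18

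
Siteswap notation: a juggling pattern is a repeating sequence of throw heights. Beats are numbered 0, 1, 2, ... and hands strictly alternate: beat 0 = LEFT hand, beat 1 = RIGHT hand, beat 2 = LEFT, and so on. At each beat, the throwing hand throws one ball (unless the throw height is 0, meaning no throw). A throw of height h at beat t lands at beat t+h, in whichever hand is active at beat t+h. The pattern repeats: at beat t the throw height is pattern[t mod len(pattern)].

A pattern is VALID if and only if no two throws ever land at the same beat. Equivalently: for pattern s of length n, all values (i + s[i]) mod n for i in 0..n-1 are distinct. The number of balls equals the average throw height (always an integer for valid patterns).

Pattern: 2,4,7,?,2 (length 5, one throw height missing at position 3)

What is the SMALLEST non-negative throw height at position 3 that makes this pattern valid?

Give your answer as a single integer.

i=0: (0 + 2) mod 5 = 2
i=1: (1 + 4) mod 5 = 0
i=2: (2 + 7) mod 5 = 4
i=3: s[i]=? (unknown)
i=4: (4 + 2) mod 5 = 1
Known residues: [0, 1, 2, 4]; need a permutation of 0..4, so missing residue r = 3
Need (3 + s) mod 5 = 3; smallest s = (3 - 3) mod 5 = 0

Answer: 0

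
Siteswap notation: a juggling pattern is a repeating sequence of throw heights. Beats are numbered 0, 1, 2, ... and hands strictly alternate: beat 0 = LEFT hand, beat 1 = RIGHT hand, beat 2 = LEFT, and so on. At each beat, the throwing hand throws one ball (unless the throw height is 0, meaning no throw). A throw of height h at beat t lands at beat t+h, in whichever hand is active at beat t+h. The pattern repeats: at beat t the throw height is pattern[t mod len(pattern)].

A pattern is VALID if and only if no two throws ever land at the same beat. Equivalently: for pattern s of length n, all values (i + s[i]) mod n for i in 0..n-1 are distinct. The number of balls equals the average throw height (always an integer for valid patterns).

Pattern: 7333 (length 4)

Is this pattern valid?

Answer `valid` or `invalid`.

i=0: (i + s[i]) mod n = (0 + 7) mod 4 = 3
i=1: (i + s[i]) mod n = (1 + 3) mod 4 = 0
i=2: (i + s[i]) mod n = (2 + 3) mod 4 = 1
i=3: (i + s[i]) mod n = (3 + 3) mod 4 = 2
Residues: [3, 0, 1, 2], distinct: True

Answer: valid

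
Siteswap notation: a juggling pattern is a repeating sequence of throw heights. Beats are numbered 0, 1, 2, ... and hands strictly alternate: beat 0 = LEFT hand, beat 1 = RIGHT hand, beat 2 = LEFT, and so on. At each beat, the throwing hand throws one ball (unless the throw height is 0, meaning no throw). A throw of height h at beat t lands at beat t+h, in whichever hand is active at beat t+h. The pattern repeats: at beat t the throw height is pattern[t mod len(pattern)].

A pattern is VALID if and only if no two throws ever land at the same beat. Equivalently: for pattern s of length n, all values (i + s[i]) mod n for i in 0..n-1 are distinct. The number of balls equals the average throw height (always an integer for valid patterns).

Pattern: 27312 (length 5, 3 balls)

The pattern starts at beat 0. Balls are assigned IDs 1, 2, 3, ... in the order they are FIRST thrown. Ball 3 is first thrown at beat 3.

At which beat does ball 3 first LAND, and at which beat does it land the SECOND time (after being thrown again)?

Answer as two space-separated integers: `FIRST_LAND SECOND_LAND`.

Answer: 4 6

Derivation:
Beat 0 (L): throw ball1 h=2 -> lands@2:L; in-air after throw: [b1@2:L]
Beat 1 (R): throw ball2 h=7 -> lands@8:L; in-air after throw: [b1@2:L b2@8:L]
Beat 2 (L): throw ball1 h=3 -> lands@5:R; in-air after throw: [b1@5:R b2@8:L]
Beat 3 (R): throw ball3 h=1 -> lands@4:L; in-air after throw: [b3@4:L b1@5:R b2@8:L]
Beat 4 (L): throw ball3 h=2 -> lands@6:L; in-air after throw: [b1@5:R b3@6:L b2@8:L]
Beat 5 (R): throw ball1 h=2 -> lands@7:R; in-air after throw: [b3@6:L b1@7:R b2@8:L]
Beat 6 (L): throw ball3 h=7 -> lands@13:R; in-air after throw: [b1@7:R b2@8:L b3@13:R]
Ball 3: thrown@3 h=1 -> first land @4; rethrown@4 h=2 -> second land @6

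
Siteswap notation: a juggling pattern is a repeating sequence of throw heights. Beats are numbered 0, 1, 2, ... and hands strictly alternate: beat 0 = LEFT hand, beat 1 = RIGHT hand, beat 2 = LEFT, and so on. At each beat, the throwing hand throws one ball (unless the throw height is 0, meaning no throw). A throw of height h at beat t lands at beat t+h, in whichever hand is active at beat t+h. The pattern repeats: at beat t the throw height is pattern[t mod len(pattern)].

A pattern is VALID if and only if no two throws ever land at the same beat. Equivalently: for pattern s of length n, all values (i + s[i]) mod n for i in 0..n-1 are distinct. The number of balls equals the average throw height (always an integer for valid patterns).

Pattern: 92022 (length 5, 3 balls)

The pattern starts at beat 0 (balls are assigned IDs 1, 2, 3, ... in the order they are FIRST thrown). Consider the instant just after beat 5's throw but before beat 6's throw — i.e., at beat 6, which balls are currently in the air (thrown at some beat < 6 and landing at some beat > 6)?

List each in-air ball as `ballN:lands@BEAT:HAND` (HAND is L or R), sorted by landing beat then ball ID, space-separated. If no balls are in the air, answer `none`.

Answer: ball1:lands@9:R ball2:lands@14:L

Derivation:
Beat 0 (L): throw ball1 h=9 -> lands@9:R; in-air after throw: [b1@9:R]
Beat 1 (R): throw ball2 h=2 -> lands@3:R; in-air after throw: [b2@3:R b1@9:R]
Beat 3 (R): throw ball2 h=2 -> lands@5:R; in-air after throw: [b2@5:R b1@9:R]
Beat 4 (L): throw ball3 h=2 -> lands@6:L; in-air after throw: [b2@5:R b3@6:L b1@9:R]
Beat 5 (R): throw ball2 h=9 -> lands@14:L; in-air after throw: [b3@6:L b1@9:R b2@14:L]
Beat 6 (L): throw ball3 h=2 -> lands@8:L; in-air after throw: [b3@8:L b1@9:R b2@14:L]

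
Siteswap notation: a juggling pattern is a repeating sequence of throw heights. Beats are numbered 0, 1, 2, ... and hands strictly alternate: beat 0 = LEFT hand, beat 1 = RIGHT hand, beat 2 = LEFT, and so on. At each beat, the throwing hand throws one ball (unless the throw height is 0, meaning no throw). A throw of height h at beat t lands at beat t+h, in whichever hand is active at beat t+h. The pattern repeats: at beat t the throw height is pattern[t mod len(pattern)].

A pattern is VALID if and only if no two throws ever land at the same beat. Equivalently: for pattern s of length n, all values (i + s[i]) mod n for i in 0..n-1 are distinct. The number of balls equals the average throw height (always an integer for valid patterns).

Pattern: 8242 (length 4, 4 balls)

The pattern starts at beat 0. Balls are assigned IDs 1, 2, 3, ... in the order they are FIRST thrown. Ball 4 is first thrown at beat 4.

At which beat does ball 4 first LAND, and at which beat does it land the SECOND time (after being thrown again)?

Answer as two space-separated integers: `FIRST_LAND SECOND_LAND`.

Beat 0 (L): throw ball1 h=8 -> lands@8:L; in-air after throw: [b1@8:L]
Beat 1 (R): throw ball2 h=2 -> lands@3:R; in-air after throw: [b2@3:R b1@8:L]
Beat 2 (L): throw ball3 h=4 -> lands@6:L; in-air after throw: [b2@3:R b3@6:L b1@8:L]
Beat 3 (R): throw ball2 h=2 -> lands@5:R; in-air after throw: [b2@5:R b3@6:L b1@8:L]
Beat 4 (L): throw ball4 h=8 -> lands@12:L; in-air after throw: [b2@5:R b3@6:L b1@8:L b4@12:L]
Beat 5 (R): throw ball2 h=2 -> lands@7:R; in-air after throw: [b3@6:L b2@7:R b1@8:L b4@12:L]
Beat 6 (L): throw ball3 h=4 -> lands@10:L; in-air after throw: [b2@7:R b1@8:L b3@10:L b4@12:L]
Beat 7 (R): throw ball2 h=2 -> lands@9:R; in-air after throw: [b1@8:L b2@9:R b3@10:L b4@12:L]
Beat 8 (L): throw ball1 h=8 -> lands@16:L; in-air after throw: [b2@9:R b3@10:L b4@12:L b1@16:L]
Beat 9 (R): throw ball2 h=2 -> lands@11:R; in-air after throw: [b3@10:L b2@11:R b4@12:L b1@16:L]
Beat 10 (L): throw ball3 h=4 -> lands@14:L; in-air after throw: [b2@11:R b4@12:L b3@14:L b1@16:L]
Beat 11 (R): throw ball2 h=2 -> lands@13:R; in-air after throw: [b4@12:L b2@13:R b3@14:L b1@16:L]
Beat 12 (L): throw ball4 h=8 -> lands@20:L; in-air after throw: [b2@13:R b3@14:L b1@16:L b4@20:L]
Beat 13 (R): throw ball2 h=2 -> lands@15:R; in-air after throw: [b3@14:L b2@15:R b1@16:L b4@20:L]
Beat 14 (L): throw ball3 h=4 -> lands@18:L; in-air after throw: [b2@15:R b1@16:L b3@18:L b4@20:L]
Beat 15 (R): throw ball2 h=2 -> lands@17:R; in-air after throw: [b1@16:L b2@17:R b3@18:L b4@20:L]
Beat 16 (L): throw ball1 h=8 -> lands@24:L; in-air after throw: [b2@17:R b3@18:L b4@20:L b1@24:L]
Beat 17 (R): throw ball2 h=2 -> lands@19:R; in-air after throw: [b3@18:L b2@19:R b4@20:L b1@24:L]
Beat 18 (L): throw ball3 h=4 -> lands@22:L; in-air after throw: [b2@19:R b4@20:L b3@22:L b1@24:L]
Beat 19 (R): throw ball2 h=2 -> lands@21:R; in-air after throw: [b4@20:L b2@21:R b3@22:L b1@24:L]
Beat 20 (L): throw ball4 h=8 -> lands@28:L; in-air after throw: [b2@21:R b3@22:L b1@24:L b4@28:L]
Ball 4: thrown@4 h=8 -> first land @12; rethrown@12 h=8 -> second land @20

Answer: 12 20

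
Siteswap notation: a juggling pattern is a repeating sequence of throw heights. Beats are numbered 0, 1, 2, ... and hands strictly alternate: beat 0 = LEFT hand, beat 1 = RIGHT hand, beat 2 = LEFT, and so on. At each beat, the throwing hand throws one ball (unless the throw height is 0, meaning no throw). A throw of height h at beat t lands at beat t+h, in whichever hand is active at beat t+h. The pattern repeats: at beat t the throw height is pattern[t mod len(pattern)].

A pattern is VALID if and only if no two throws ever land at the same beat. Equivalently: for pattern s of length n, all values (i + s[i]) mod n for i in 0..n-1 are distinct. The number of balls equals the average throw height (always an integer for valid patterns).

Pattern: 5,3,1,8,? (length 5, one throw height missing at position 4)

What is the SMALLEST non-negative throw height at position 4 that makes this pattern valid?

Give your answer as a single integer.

Answer: 3

Derivation:
i=0: (0 + 5) mod 5 = 0
i=1: (1 + 3) mod 5 = 4
i=2: (2 + 1) mod 5 = 3
i=3: (3 + 8) mod 5 = 1
i=4: s[i]=? (unknown)
Known residues: [0, 1, 3, 4]; need a permutation of 0..4, so missing residue r = 2
Need (4 + s) mod 5 = 2; smallest s = (2 - 4) mod 5 = 3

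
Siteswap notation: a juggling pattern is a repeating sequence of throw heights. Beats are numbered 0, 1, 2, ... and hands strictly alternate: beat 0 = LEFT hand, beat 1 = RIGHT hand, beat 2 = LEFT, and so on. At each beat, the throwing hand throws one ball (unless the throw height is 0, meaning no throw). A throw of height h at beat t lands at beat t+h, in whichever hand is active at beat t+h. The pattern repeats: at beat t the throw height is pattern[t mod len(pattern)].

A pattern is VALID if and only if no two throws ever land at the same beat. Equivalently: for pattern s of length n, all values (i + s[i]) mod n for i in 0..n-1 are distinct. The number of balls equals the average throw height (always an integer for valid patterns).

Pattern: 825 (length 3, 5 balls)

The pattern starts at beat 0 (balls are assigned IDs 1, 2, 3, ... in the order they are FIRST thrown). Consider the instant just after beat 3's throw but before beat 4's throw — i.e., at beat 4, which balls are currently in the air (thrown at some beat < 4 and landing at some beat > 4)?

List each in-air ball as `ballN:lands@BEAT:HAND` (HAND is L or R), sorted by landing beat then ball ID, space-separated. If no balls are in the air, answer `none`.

Answer: ball3:lands@7:R ball1:lands@8:L ball2:lands@11:R

Derivation:
Beat 0 (L): throw ball1 h=8 -> lands@8:L; in-air after throw: [b1@8:L]
Beat 1 (R): throw ball2 h=2 -> lands@3:R; in-air after throw: [b2@3:R b1@8:L]
Beat 2 (L): throw ball3 h=5 -> lands@7:R; in-air after throw: [b2@3:R b3@7:R b1@8:L]
Beat 3 (R): throw ball2 h=8 -> lands@11:R; in-air after throw: [b3@7:R b1@8:L b2@11:R]
Beat 4 (L): throw ball4 h=2 -> lands@6:L; in-air after throw: [b4@6:L b3@7:R b1@8:L b2@11:R]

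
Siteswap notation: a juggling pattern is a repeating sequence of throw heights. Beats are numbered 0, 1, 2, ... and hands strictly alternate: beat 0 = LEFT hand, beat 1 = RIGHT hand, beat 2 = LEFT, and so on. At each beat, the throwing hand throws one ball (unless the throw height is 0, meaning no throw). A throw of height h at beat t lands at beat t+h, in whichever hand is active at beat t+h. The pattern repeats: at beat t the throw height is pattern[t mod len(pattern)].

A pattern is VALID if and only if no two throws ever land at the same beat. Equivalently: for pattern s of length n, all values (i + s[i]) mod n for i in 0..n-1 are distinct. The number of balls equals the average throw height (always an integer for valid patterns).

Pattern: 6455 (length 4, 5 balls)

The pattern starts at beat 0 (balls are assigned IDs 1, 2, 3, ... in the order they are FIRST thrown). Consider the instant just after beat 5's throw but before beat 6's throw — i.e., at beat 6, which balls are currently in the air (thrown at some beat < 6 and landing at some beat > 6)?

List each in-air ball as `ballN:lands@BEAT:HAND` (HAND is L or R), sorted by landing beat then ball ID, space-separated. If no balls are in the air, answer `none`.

Answer: ball3:lands@7:R ball4:lands@8:L ball2:lands@9:R ball5:lands@10:L

Derivation:
Beat 0 (L): throw ball1 h=6 -> lands@6:L; in-air after throw: [b1@6:L]
Beat 1 (R): throw ball2 h=4 -> lands@5:R; in-air after throw: [b2@5:R b1@6:L]
Beat 2 (L): throw ball3 h=5 -> lands@7:R; in-air after throw: [b2@5:R b1@6:L b3@7:R]
Beat 3 (R): throw ball4 h=5 -> lands@8:L; in-air after throw: [b2@5:R b1@6:L b3@7:R b4@8:L]
Beat 4 (L): throw ball5 h=6 -> lands@10:L; in-air after throw: [b2@5:R b1@6:L b3@7:R b4@8:L b5@10:L]
Beat 5 (R): throw ball2 h=4 -> lands@9:R; in-air after throw: [b1@6:L b3@7:R b4@8:L b2@9:R b5@10:L]
Beat 6 (L): throw ball1 h=5 -> lands@11:R; in-air after throw: [b3@7:R b4@8:L b2@9:R b5@10:L b1@11:R]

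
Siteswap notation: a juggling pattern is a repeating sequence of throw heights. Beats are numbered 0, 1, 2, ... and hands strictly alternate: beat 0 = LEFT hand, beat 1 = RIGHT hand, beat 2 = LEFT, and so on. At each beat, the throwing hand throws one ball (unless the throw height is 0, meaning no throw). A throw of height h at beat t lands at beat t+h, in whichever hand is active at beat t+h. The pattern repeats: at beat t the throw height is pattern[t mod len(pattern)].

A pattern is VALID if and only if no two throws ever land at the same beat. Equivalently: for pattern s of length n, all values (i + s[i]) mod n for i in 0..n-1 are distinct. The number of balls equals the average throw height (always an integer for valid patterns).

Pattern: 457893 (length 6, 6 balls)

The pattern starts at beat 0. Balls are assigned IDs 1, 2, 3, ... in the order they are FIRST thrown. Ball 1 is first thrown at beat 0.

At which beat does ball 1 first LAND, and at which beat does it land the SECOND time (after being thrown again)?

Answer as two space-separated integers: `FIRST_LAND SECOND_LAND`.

Beat 0 (L): throw ball1 h=4 -> lands@4:L; in-air after throw: [b1@4:L]
Beat 1 (R): throw ball2 h=5 -> lands@6:L; in-air after throw: [b1@4:L b2@6:L]
Beat 2 (L): throw ball3 h=7 -> lands@9:R; in-air after throw: [b1@4:L b2@6:L b3@9:R]
Beat 3 (R): throw ball4 h=8 -> lands@11:R; in-air after throw: [b1@4:L b2@6:L b3@9:R b4@11:R]
Beat 4 (L): throw ball1 h=9 -> lands@13:R; in-air after throw: [b2@6:L b3@9:R b4@11:R b1@13:R]
Beat 5 (R): throw ball5 h=3 -> lands@8:L; in-air after throw: [b2@6:L b5@8:L b3@9:R b4@11:R b1@13:R]
Beat 6 (L): throw ball2 h=4 -> lands@10:L; in-air after throw: [b5@8:L b3@9:R b2@10:L b4@11:R b1@13:R]
Beat 7 (R): throw ball6 h=5 -> lands@12:L; in-air after throw: [b5@8:L b3@9:R b2@10:L b4@11:R b6@12:L b1@13:R]
Beat 8 (L): throw ball5 h=7 -> lands@15:R; in-air after throw: [b3@9:R b2@10:L b4@11:R b6@12:L b1@13:R b5@15:R]
Beat 9 (R): throw ball3 h=8 -> lands@17:R; in-air after throw: [b2@10:L b4@11:R b6@12:L b1@13:R b5@15:R b3@17:R]
Beat 10 (L): throw ball2 h=9 -> lands@19:R; in-air after throw: [b4@11:R b6@12:L b1@13:R b5@15:R b3@17:R b2@19:R]
Beat 11 (R): throw ball4 h=3 -> lands@14:L; in-air after throw: [b6@12:L b1@13:R b4@14:L b5@15:R b3@17:R b2@19:R]
Beat 12 (L): throw ball6 h=4 -> lands@16:L; in-air after throw: [b1@13:R b4@14:L b5@15:R b6@16:L b3@17:R b2@19:R]
Beat 13 (R): throw ball1 h=5 -> lands@18:L; in-air after throw: [b4@14:L b5@15:R b6@16:L b3@17:R b1@18:L b2@19:R]
Ball 1: thrown@0 h=4 -> first land @4; rethrown@4 h=9 -> second land @13

Answer: 4 13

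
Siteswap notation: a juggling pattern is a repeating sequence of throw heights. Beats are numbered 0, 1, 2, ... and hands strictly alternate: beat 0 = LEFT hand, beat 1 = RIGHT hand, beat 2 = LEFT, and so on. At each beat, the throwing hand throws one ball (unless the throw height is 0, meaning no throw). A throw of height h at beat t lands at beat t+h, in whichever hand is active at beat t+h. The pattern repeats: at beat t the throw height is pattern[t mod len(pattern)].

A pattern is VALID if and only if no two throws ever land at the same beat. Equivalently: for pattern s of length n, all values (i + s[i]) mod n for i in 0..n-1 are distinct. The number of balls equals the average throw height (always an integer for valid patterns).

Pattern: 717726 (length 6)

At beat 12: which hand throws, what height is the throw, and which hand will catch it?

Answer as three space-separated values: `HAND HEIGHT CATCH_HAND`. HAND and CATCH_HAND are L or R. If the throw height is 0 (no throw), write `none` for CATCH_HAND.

Beat 12: 12 mod 2 = 0, so hand = L
Throw height = pattern[12 mod 6] = pattern[0] = 7
Lands at beat 12+7=19, 19 mod 2 = 1, so catch hand = R

Answer: L 7 R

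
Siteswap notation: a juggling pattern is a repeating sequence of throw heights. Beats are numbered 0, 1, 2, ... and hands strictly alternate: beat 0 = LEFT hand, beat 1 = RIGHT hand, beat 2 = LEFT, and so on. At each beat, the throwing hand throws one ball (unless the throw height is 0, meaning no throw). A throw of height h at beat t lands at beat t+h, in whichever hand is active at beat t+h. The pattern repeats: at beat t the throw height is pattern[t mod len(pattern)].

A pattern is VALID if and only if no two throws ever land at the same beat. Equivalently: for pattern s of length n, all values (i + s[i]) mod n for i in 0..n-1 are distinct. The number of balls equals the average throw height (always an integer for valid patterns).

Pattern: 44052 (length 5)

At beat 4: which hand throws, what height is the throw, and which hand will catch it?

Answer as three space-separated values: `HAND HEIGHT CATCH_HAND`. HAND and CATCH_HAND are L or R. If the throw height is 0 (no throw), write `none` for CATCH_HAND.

Answer: L 2 L

Derivation:
Beat 4: 4 mod 2 = 0, so hand = L
Throw height = pattern[4 mod 5] = pattern[4] = 2
Lands at beat 4+2=6, 6 mod 2 = 0, so catch hand = L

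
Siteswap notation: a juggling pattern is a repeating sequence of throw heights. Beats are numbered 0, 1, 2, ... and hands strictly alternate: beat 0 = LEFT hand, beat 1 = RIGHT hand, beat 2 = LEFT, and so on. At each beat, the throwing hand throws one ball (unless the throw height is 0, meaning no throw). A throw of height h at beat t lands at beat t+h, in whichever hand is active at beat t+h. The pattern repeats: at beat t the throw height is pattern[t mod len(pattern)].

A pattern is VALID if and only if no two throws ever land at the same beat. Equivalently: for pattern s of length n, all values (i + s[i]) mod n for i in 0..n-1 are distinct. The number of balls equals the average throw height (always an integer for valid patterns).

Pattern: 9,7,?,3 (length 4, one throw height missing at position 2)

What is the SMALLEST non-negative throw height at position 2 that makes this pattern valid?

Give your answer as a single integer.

Answer: 1

Derivation:
i=0: (0 + 9) mod 4 = 1
i=1: (1 + 7) mod 4 = 0
i=2: s[i]=? (unknown)
i=3: (3 + 3) mod 4 = 2
Known residues: [0, 1, 2]; need a permutation of 0..3, so missing residue r = 3
Need (2 + s) mod 4 = 3; smallest s = (3 - 2) mod 4 = 1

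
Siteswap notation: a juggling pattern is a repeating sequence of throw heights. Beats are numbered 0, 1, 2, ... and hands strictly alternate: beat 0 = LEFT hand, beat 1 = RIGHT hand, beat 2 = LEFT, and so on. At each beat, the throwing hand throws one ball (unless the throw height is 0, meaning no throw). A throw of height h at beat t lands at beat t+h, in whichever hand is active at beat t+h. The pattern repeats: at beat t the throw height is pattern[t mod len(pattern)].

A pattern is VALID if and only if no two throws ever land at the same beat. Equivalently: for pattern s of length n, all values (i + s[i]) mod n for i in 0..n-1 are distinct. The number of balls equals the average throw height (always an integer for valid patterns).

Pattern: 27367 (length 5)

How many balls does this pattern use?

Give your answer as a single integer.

Pattern = [2, 7, 3, 6, 7], length n = 5
  position 0: throw height = 2, running sum = 2
  position 1: throw height = 7, running sum = 9
  position 2: throw height = 3, running sum = 12
  position 3: throw height = 6, running sum = 18
  position 4: throw height = 7, running sum = 25
Total sum = 25; balls = sum / n = 25 / 5 = 5

Answer: 5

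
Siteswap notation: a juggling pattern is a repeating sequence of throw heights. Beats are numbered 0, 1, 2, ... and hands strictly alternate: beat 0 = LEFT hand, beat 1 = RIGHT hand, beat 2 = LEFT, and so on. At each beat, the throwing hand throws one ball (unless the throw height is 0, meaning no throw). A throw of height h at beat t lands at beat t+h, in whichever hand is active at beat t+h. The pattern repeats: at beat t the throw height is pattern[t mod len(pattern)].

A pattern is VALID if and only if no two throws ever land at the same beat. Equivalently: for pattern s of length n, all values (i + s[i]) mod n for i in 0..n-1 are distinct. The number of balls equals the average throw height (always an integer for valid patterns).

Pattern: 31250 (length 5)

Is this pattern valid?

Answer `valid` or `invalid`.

i=0: (i + s[i]) mod n = (0 + 3) mod 5 = 3
i=1: (i + s[i]) mod n = (1 + 1) mod 5 = 2
i=2: (i + s[i]) mod n = (2 + 2) mod 5 = 4
i=3: (i + s[i]) mod n = (3 + 5) mod 5 = 3
i=4: (i + s[i]) mod n = (4 + 0) mod 5 = 4
Residues: [3, 2, 4, 3, 4], distinct: False

Answer: invalid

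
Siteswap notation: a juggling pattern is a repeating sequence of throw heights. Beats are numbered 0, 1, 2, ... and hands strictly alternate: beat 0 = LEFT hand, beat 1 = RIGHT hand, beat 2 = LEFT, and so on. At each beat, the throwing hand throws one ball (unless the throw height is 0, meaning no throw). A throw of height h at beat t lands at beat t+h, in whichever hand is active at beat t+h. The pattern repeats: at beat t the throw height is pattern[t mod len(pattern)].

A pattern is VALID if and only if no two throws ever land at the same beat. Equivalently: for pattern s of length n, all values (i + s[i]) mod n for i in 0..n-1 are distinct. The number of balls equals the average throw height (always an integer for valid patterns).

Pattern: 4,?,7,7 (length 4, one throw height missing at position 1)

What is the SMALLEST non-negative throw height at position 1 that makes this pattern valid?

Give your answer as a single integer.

Answer: 2

Derivation:
i=0: (0 + 4) mod 4 = 0
i=1: s[i]=? (unknown)
i=2: (2 + 7) mod 4 = 1
i=3: (3 + 7) mod 4 = 2
Known residues: [0, 1, 2]; need a permutation of 0..3, so missing residue r = 3
Need (1 + s) mod 4 = 3; smallest s = (3 - 1) mod 4 = 2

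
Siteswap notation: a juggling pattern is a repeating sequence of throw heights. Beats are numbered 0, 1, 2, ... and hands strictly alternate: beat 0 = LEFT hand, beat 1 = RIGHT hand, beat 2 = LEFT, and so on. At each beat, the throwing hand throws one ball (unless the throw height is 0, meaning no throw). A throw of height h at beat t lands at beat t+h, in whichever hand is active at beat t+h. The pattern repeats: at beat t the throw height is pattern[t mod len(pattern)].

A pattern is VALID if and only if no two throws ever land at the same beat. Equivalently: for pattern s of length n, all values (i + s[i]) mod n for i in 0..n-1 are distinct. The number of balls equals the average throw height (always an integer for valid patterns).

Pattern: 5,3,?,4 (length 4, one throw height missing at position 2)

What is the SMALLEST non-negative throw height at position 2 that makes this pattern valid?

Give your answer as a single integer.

i=0: (0 + 5) mod 4 = 1
i=1: (1 + 3) mod 4 = 0
i=2: s[i]=? (unknown)
i=3: (3 + 4) mod 4 = 3
Known residues: [0, 1, 3]; need a permutation of 0..3, so missing residue r = 2
Need (2 + s) mod 4 = 2; smallest s = (2 - 2) mod 4 = 0

Answer: 0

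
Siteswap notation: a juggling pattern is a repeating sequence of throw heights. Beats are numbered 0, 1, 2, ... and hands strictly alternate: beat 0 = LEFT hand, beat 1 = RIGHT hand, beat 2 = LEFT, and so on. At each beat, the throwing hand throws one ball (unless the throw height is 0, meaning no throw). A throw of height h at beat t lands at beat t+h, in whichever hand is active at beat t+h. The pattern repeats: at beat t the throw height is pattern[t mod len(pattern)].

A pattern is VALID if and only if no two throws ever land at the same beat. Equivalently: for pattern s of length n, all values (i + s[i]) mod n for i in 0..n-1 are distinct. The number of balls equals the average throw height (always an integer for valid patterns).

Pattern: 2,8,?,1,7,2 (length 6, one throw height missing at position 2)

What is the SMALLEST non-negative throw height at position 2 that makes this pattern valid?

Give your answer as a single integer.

i=0: (0 + 2) mod 6 = 2
i=1: (1 + 8) mod 6 = 3
i=2: s[i]=? (unknown)
i=3: (3 + 1) mod 6 = 4
i=4: (4 + 7) mod 6 = 5
i=5: (5 + 2) mod 6 = 1
Known residues: [1, 2, 3, 4, 5]; need a permutation of 0..5, so missing residue r = 0
Need (2 + s) mod 6 = 0; smallest s = (0 - 2) mod 6 = 4

Answer: 4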